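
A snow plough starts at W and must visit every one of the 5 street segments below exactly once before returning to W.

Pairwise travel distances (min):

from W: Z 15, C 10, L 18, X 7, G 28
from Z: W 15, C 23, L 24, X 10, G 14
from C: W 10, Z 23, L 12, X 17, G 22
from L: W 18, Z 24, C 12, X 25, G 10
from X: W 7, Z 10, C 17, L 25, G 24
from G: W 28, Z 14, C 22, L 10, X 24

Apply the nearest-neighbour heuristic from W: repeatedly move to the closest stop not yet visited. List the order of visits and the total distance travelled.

Total distance 63 min via the nearest-neighbour route W → X → Z → G → L → C → W.

At W the remaining stops are X 7, C 10, Z 15, L 18, G 28; go to X.
At X the remaining stops are Z 10, C 17, G 24, L 25; go to Z.
At Z the remaining stops are G 14, C 23, L 24; go to G.
At G the remaining stops are L 10, C 22; go to L.
At L the remaining stops are C 12; go to C.
Return C→W: 10.
Total = 7 + 10 + 14 + 10 + 12 + 10 = 63.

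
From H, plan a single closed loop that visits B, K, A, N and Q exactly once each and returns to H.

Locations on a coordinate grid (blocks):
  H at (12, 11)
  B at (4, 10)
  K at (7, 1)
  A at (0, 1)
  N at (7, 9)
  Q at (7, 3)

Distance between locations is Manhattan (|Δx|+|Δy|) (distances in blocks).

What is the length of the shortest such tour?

H→B→K→A→N→Q→H: 9+12+7+15+6+13 = 62
H→B→K→A→Q→N→H: 9+12+7+9+6+7 = 50
H→B→K→N→A→Q→H: 9+12+8+15+9+13 = 66
H→B→K→N→Q→A→H: 9+12+8+6+9+22 = 66
H→B→K→Q→A→N→H: 9+12+2+9+15+7 = 54
H→B→K→Q→N→A→H: 9+12+2+6+15+22 = 66
H→B→A→K→N→Q→H: 9+13+7+8+6+13 = 56
H→B→A→K→Q→N→H: 9+13+7+2+6+7 = 44
H→B→A→N→K→Q→H: 9+13+15+8+2+13 = 60
H→B→A→N→Q→K→H: 9+13+15+6+2+15 = 60
H→B→A→Q→K→N→H: 9+13+9+2+8+7 = 48
H→B→A→Q→N→K→H: 9+13+9+6+8+15 = 60
H→B→N→K→A→Q→H: 9+4+8+7+9+13 = 50
H→B→N→K→Q→A→H: 9+4+8+2+9+22 = 54
… (46 more)
The minimum is 44.
One optimal route: H → B → A → K → Q → N → H (or its reverse).

Shortest round trip = 44 blocks.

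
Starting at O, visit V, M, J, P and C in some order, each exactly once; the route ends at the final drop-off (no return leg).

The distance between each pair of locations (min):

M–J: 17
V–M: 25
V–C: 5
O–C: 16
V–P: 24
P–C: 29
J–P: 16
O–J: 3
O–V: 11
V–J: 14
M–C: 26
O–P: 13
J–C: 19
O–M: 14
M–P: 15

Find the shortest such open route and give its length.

There are 5! = 120 possible orderings.
O - V - M - J - P - C: 11+25+17+16+29 = 98
O - V - M - J - C - P: 11+25+17+19+29 = 101
O - V - M - P - J - C: 11+25+15+16+19 = 86
O - V - M - P - C - J: 11+25+15+29+19 = 99
O - V - M - C - J - P: 11+25+26+19+16 = 97
O - V - M - C - P - J: 11+25+26+29+16 = 107
O - V - J - M - P - C: 11+14+17+15+29 = 86
O - V - J - M - C - P: 11+14+17+26+29 = 97
O - V - J - P - M - C: 11+14+16+15+26 = 82
O - V - J - P - C - M: 11+14+16+29+26 = 96
O - V - J - C - M - P: 11+14+19+26+15 = 85
O - V - J - C - P - M: 11+14+19+29+15 = 88
O - V - P - M - J - C: 11+24+15+17+19 = 86
O - V - P - M - C - J: 11+24+15+26+19 = 95
… (106 more)
O - J - V - C - M - P: 3+14+5+26+15 = 63  ← best
The minimum is 63.
One shortest path: O → J → V → C → M → P.

Minimum one-way distance = 63 min.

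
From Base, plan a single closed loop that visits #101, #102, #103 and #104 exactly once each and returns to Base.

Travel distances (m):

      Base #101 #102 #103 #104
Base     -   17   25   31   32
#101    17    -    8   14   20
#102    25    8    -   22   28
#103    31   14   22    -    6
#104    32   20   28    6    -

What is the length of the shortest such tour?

With 4 stops there are 4!/2 = 12 distinct round trips (a route and its reverse cost the same).
Base → #101 → #102 → #103 → #104 → Base: 17+8+22+6+32 = 85
Base → #101 → #102 → #104 → #103 → Base: 17+8+28+6+31 = 90
Base → #101 → #103 → #102 → #104 → Base: 17+14+22+28+32 = 113
Base → #101 → #103 → #104 → #102 → Base: 17+14+6+28+25 = 90
Base → #101 → #104 → #102 → #103 → Base: 17+20+28+22+31 = 118
Base → #101 → #104 → #103 → #102 → Base: 17+20+6+22+25 = 90
Base → #102 → #101 → #103 → #104 → Base: 25+8+14+6+32 = 85
Base → #102 → #101 → #104 → #103 → Base: 25+8+20+6+31 = 90
Base → #102 → #103 → #101 → #104 → Base: 25+22+14+20+32 = 113
Base → #102 → #104 → #101 → #103 → Base: 25+28+20+14+31 = 118
Base → #103 → #101 → #102 → #104 → Base: 31+14+8+28+32 = 113
Base → #103 → #102 → #101 → #104 → Base: 31+22+8+20+32 = 113
The minimum is 85.
One optimal route: Base → #101 → #102 → #103 → #104 → Base (or its reverse).

Minimum total distance: 85 m.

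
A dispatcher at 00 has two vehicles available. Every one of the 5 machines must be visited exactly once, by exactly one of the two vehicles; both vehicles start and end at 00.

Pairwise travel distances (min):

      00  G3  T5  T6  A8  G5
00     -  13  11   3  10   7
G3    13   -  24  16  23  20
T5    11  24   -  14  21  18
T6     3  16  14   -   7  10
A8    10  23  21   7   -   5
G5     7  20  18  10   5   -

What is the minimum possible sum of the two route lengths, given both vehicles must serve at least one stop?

70 min — the smallest possible combined total.

Try each way of splitting the stops between the two vehicles (each non-empty) and, for each split, find the best tour for each vehicle:
  {G3} + {T5, T6, A8, G5}: 26 + 44 = 70
  {T5} + {G3, T6, A8, G5}: 22 + 48 = 70
  {G3, T5} + {T6, A8, G5}: 48 + 22 = 70
  {T6} + {G3, T5, A8, G5}: 6 + 70 = 76
  {G3, T6} + {T5, A8, G5}: 32 + 44 = 76
  {T5, T6} + {G3, A8, G5}: 28 + 48 = 76
  … (15 splits in total)
Best: vehicle 1 00 → G3 → 00 = 26; vehicle 2 00 → T5 → T6 → A8 → G5 → 00 = 44; combined 70.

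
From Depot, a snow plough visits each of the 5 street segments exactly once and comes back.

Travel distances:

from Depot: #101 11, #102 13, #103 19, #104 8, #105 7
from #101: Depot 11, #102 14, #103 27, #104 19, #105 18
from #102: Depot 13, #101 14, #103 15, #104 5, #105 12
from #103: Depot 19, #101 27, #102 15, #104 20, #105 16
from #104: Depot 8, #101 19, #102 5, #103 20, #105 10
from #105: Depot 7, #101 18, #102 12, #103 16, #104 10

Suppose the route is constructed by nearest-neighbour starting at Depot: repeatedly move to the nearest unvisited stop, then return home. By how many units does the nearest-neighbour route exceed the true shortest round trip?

Depot: #105=7, #104=8, #101=11, #102=13, #103=19 ⇒ #105
#105: #104=10, #102=12, #103=16, #101=18 ⇒ #104
#104: #102=5, #101=19, #103=20 ⇒ #102
#102: #101=14, #103=15 ⇒ #101
#101: #103=27 ⇒ #103
NN route Depot → #105 → #104 → #102 → #101 → #103 → Depot costs 82.
Optimal: Depot → #101 → #102 → #104 → #103 → #105 → Depot costs 73 (by enumerating all 60 distinct tours).
Excess = 82 − 73 = 9.

Excess over optimum: 9.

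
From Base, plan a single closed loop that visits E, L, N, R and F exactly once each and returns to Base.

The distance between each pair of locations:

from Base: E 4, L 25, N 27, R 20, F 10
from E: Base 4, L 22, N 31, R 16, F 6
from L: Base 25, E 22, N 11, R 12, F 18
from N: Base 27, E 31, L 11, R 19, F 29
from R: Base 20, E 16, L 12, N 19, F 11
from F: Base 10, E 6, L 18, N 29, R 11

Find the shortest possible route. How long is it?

Shortest round trip = 71.

With 5 stops there are 5!/2 = 60 distinct round trips (a route and its reverse cost the same).
Base - E - L - N - R - F - Base: 4+22+11+19+11+10 = 77
Base - E - L - N - F - R - Base: 4+22+11+29+11+20 = 97
Base - E - L - R - N - F - Base: 4+22+12+19+29+10 = 96
Base - E - L - R - F - N - Base: 4+22+12+11+29+27 = 105
Base - E - L - F - N - R - Base: 4+22+18+29+19+20 = 112
Base - E - L - F - R - N - Base: 4+22+18+11+19+27 = 101
Base - E - N - L - R - F - Base: 4+31+11+12+11+10 = 79
Base - E - N - L - F - R - Base: 4+31+11+18+11+20 = 95
Base - E - N - R - L - F - Base: 4+31+19+12+18+10 = 94
Base - E - N - R - F - L - Base: 4+31+19+11+18+25 = 108
Base - E - N - F - L - R - Base: 4+31+29+18+12+20 = 114
Base - E - N - F - R - L - Base: 4+31+29+11+12+25 = 112
Base - E - R - L - N - F - Base: 4+16+12+11+29+10 = 82
Base - E - R - L - F - N - Base: 4+16+12+18+29+27 = 106
… (46 more)
Base - E - F - R - L - N - Base: 4+6+11+12+11+27 = 71  ← best
The minimum is 71.
One optimal route: Base → E → F → R → L → N → Base (or its reverse).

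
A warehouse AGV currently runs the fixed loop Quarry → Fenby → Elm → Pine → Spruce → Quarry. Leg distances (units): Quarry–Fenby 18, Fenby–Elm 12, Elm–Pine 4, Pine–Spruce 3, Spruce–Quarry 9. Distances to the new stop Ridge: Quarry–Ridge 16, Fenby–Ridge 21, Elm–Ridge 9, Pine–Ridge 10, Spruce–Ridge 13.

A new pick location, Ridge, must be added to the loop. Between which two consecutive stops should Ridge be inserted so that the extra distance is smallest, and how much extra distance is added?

+15 — insert Ridge between Elm and Pine.

Insertion cost between consecutive stops i–j is d(i,Ridge) + d(Ridge,j) − d(i,j):
  between Quarry and Fenby: 16 + 21 − 18 = 19
  between Fenby and Elm: 21 + 9 − 12 = 18
  between Elm and Pine: 9 + 10 − 4 = 15
  between Pine and Spruce: 10 + 13 − 3 = 20
  between Spruce and Quarry: 13 + 16 − 9 = 20
Cheapest insertion is between Elm and Pine, adding 15.
New total = 46 + 15 = 61.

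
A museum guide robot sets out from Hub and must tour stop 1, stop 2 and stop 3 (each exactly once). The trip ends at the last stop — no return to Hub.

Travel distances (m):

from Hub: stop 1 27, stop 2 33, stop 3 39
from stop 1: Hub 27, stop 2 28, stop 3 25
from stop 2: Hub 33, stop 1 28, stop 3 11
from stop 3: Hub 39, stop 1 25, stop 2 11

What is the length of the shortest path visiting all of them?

There are 3! = 6 possible orderings.
Hub → stop 1 → stop 2 → stop 3: 27+28+11 = 66
Hub → stop 1 → stop 3 → stop 2: 27+25+11 = 63
Hub → stop 2 → stop 1 → stop 3: 33+28+25 = 86
Hub → stop 2 → stop 3 → stop 1: 33+11+25 = 69
Hub → stop 3 → stop 1 → stop 2: 39+25+28 = 92
Hub → stop 3 → stop 2 → stop 1: 39+11+28 = 78
The minimum is 63.
One shortest path: Hub → stop 1 → stop 3 → stop 2.

Shortest open route: 63 m.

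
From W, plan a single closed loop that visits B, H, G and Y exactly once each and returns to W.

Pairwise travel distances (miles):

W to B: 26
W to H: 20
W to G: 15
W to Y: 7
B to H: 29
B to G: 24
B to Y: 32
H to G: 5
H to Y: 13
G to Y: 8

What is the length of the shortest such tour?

Shortest round trip = 75 miles.

W → B → H → G → Y → W: 26+29+5+8+7 = 75
W → B → H → Y → G → W: 26+29+13+8+15 = 91
W → B → G → H → Y → W: 26+24+5+13+7 = 75
W → B → G → Y → H → W: 26+24+8+13+20 = 91
W → B → Y → H → G → W: 26+32+13+5+15 = 91
W → B → Y → G → H → W: 26+32+8+5+20 = 91
W → H → B → G → Y → W: 20+29+24+8+7 = 88
W → H → B → Y → G → W: 20+29+32+8+15 = 104
W → H → G → B → Y → W: 20+5+24+32+7 = 88
W → H → Y → B → G → W: 20+13+32+24+15 = 104
W → G → B → H → Y → W: 15+24+29+13+7 = 88
W → G → H → B → Y → W: 15+5+29+32+7 = 88
The minimum is 75.
One optimal route: W → B → H → G → Y → W (or its reverse).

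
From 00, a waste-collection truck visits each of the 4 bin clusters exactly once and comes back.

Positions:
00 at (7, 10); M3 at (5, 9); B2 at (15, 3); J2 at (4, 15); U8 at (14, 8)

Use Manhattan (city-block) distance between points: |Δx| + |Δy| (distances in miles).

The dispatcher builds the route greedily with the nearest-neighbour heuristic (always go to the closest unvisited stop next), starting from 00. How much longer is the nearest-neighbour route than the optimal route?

From 00: M3=3, J2=8, U8=9, B2=15 → choose M3 (3).
From M3: J2=7, U8=10, B2=16 → choose J2 (7).
From J2: U8=17, B2=23 → choose U8 (17).
From U8: B2=6 → choose B2 (6).
NN route 00 → M3 → J2 → U8 → B2 → 00 costs 48.
Optimal: 00 → B2 → U8 → M3 → J2 → 00 costs 46 (by enumerating all 12 distinct tours).
Excess = 48 − 46 = 2.

2 miles longer than the optimal tour.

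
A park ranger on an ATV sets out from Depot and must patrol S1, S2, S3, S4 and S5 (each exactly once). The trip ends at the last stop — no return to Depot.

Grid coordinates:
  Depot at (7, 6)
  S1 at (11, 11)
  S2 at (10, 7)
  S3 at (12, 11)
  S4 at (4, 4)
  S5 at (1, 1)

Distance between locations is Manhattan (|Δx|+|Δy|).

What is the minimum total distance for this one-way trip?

Shortest open route: 31.

There are 5! = 120 possible orderings.
Depot → S1 → S2 → S3 → S4 → S5: 9+5+6+15+6 = 41
Depot → S1 → S2 → S3 → S5 → S4: 9+5+6+21+6 = 47
Depot → S1 → S2 → S4 → S3 → S5: 9+5+9+15+21 = 59
Depot → S1 → S2 → S4 → S5 → S3: 9+5+9+6+21 = 50
Depot → S1 → S2 → S5 → S3 → S4: 9+5+15+21+15 = 65
Depot → S1 → S2 → S5 → S4 → S3: 9+5+15+6+15 = 50
Depot → S1 → S3 → S2 → S4 → S5: 9+1+6+9+6 = 31
Depot → S1 → S3 → S2 → S5 → S4: 9+1+6+15+6 = 37
Depot → S1 → S3 → S4 → S2 → S5: 9+1+15+9+15 = 49
Depot → S1 → S3 → S4 → S5 → S2: 9+1+15+6+15 = 46
Depot → S1 → S3 → S5 → S2 → S4: 9+1+21+15+9 = 55
Depot → S1 → S3 → S5 → S4 → S2: 9+1+21+6+9 = 46
Depot → S1 → S4 → S2 → S3 → S5: 9+14+9+6+21 = 59
Depot → S1 → S4 → S2 → S5 → S3: 9+14+9+15+21 = 68
… (106 more)
The minimum is 31.
One shortest path: Depot → S1 → S3 → S2 → S4 → S5.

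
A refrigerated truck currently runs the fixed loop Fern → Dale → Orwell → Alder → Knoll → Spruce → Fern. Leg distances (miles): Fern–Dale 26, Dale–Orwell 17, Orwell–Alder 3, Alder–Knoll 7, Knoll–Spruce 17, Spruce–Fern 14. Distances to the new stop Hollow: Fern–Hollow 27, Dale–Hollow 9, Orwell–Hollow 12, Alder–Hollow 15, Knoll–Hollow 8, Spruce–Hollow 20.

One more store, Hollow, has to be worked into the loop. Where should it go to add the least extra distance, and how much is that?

Insertion cost between consecutive stops i–j is d(i,Hollow) + d(Hollow,j) − d(i,j):
  between Fern and Dale: 27 + 9 − 26 = 10
  between Dale and Orwell: 9 + 12 − 17 = 4
  between Orwell and Alder: 12 + 15 − 3 = 24
  between Alder and Knoll: 15 + 8 − 7 = 16
  between Knoll and Spruce: 8 + 20 − 17 = 11
  between Spruce and Fern: 20 + 27 − 14 = 33
Cheapest insertion is between Dale and Orwell, adding 4.
New total = 84 + 4 = 88.

+4 miles — insert Hollow between Dale and Orwell.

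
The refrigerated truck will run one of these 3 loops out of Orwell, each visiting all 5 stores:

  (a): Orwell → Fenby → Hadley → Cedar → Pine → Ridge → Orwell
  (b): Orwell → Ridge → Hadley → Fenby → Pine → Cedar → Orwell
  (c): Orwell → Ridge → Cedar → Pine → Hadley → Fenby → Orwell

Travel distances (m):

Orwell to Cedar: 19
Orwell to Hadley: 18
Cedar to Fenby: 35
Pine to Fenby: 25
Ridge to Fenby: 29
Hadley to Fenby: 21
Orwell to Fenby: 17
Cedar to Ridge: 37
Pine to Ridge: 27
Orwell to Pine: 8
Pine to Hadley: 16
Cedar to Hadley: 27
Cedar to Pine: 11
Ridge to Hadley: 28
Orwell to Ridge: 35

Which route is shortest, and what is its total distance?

(a): 17 + 21 + 27 + 11 + 27 + 35 = 138
(b): 35 + 28 + 21 + 25 + 11 + 19 = 139
(c): 35 + 37 + 11 + 16 + 21 + 17 = 137

137 m — (c) is the shortest.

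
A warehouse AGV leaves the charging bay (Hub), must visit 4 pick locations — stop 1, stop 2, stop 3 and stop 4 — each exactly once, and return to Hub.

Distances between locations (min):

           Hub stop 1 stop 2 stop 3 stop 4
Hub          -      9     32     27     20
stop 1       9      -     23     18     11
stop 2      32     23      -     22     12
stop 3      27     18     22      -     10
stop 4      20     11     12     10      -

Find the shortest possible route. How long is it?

With 4 stops there are 4!/2 = 12 distinct round trips (a route and its reverse cost the same).
Hub-stop 1-stop 2-stop 3-stop 4-Hub: 9+23+22+10+20 = 84
Hub-stop 1-stop 2-stop 4-stop 3-Hub: 9+23+12+10+27 = 81
Hub-stop 1-stop 3-stop 2-stop 4-Hub: 9+18+22+12+20 = 81
Hub-stop 1-stop 3-stop 4-stop 2-Hub: 9+18+10+12+32 = 81
Hub-stop 1-stop 4-stop 2-stop 3-Hub: 9+11+12+22+27 = 81
Hub-stop 1-stop 4-stop 3-stop 2-Hub: 9+11+10+22+32 = 84
Hub-stop 2-stop 1-stop 3-stop 4-Hub: 32+23+18+10+20 = 103
Hub-stop 2-stop 1-stop 4-stop 3-Hub: 32+23+11+10+27 = 103
Hub-stop 2-stop 3-stop 1-stop 4-Hub: 32+22+18+11+20 = 103
Hub-stop 2-stop 4-stop 1-stop 3-Hub: 32+12+11+18+27 = 100
Hub-stop 3-stop 1-stop 2-stop 4-Hub: 27+18+23+12+20 = 100
Hub-stop 3-stop 2-stop 1-stop 4-Hub: 27+22+23+11+20 = 103
The minimum is 81.
One optimal route: Hub → stop 1 → stop 2 → stop 4 → stop 3 → Hub (or its reverse).

Minimum total distance: 81 min.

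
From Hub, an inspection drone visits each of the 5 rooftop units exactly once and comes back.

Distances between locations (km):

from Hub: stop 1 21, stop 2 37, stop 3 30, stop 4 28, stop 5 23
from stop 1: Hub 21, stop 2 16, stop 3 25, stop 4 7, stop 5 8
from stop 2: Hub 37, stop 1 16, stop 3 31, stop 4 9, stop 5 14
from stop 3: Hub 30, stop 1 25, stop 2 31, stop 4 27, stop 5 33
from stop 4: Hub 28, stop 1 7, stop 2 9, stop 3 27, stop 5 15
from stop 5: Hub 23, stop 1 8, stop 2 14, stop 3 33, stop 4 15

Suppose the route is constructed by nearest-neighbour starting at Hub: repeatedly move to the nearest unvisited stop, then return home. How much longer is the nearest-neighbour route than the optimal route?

Hub: stop 1=21, stop 5=23, stop 4=28, stop 3=30, stop 2=37 ⇒ stop 1
stop 1: stop 4=7, stop 5=8, stop 2=16, stop 3=25 ⇒ stop 4
stop 4: stop 2=9, stop 5=15, stop 3=27 ⇒ stop 2
stop 2: stop 5=14, stop 3=31 ⇒ stop 5
stop 5: stop 3=33 ⇒ stop 3
NN route Hub → stop 1 → stop 4 → stop 2 → stop 5 → stop 3 → Hub costs 114.
Optimal: Hub → stop 3 → stop 1 → stop 4 → stop 2 → stop 5 → Hub costs 108 (by enumerating all 60 distinct tours).
Excess = 114 − 108 = 6.

Excess over optimum: 6 km.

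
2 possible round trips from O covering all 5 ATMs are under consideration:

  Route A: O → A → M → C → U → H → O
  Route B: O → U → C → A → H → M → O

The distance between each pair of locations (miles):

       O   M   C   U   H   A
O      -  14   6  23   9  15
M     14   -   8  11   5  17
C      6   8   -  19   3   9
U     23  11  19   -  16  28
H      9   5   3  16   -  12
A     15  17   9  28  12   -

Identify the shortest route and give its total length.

Route A: 15 + 17 + 8 + 19 + 16 + 9 = 84
Route B: 23 + 19 + 9 + 12 + 5 + 14 = 82

Shortest is Route B, total 82 miles.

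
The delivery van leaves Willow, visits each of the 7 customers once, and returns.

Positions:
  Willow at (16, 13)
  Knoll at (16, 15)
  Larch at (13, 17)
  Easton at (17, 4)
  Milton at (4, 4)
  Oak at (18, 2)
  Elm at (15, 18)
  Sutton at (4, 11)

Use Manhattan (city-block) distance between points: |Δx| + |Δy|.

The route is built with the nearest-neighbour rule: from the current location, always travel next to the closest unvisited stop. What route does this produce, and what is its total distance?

Total distance 60 via the nearest-neighbour route Willow → Knoll → Elm → Larch → Sutton → Milton → Easton → Oak → Willow.

From Willow: distances to unvisited — Knoll=2, Elm=6, Larch=7, Easton=10, Oak=13, Sutton=14, Milton=21. Nearest is Knoll (2).
From Knoll: distances to unvisited — Elm=4, Larch=5, Easton=12, Oak=15, Sutton=16, Milton=23. Nearest is Elm (4).
From Elm: distances to unvisited — Larch=3, Easton=16, Sutton=18, Oak=19, Milton=25. Nearest is Larch (3).
From Larch: distances to unvisited — Sutton=15, Easton=17, Oak=20, Milton=22. Nearest is Sutton (15).
From Sutton: distances to unvisited — Milton=7, Easton=20, Oak=23. Nearest is Milton (7).
From Milton: distances to unvisited — Easton=13, Oak=16. Nearest is Easton (13).
From Easton: distances to unvisited — Oak=3. Nearest is Oak (3).
Return Oak→Willow: 13.
Total = 2 + 4 + 3 + 15 + 7 + 13 + 3 + 13 = 60.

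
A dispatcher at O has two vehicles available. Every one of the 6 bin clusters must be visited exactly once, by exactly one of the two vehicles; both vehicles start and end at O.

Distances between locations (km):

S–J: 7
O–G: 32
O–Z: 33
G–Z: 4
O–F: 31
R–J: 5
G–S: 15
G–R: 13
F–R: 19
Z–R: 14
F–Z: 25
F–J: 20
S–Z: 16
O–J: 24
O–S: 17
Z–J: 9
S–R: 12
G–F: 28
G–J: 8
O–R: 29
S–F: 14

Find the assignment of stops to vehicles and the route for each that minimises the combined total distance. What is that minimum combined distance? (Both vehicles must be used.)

Try each way of splitting the stops between the two vehicles (each non-empty) and, for each split, find the best tour for each vehicle:
  {G} + {S, F, Z, R, J}: 64 + 97 = 161
  {S} + {G, F, Z, R, J}: 34 + 100 = 134
  {G, S} + {F, Z, R, J}: 64 + 97 = 161
  {F} + {G, S, Z, R, J}: 62 + 79 = 141
  {G, F} + {S, Z, R, J}: 91 + 76 = 167
  {S, F} + {G, Z, R, J}: 62 + 79 = 141
  … (31 splits in total)
Best: vehicle 1 O → S → O = 34; vehicle 2 O → G → Z → J → R → F → O = 100; combined 134.

134 km — the smallest possible combined total.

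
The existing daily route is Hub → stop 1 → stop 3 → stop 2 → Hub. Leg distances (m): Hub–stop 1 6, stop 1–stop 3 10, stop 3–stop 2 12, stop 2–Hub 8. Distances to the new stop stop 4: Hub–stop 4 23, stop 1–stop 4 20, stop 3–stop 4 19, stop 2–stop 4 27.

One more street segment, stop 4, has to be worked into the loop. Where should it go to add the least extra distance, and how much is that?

Adding 29 m by placing stop 4 on the stop 1–stop 3 leg.

Insertion cost between consecutive stops i–j is d(i,stop 4) + d(stop 4,j) − d(i,j):
  between Hub and stop 1: 23 + 20 − 6 = 37
  between stop 1 and stop 3: 20 + 19 − 10 = 29
  between stop 3 and stop 2: 19 + 27 − 12 = 34
  between stop 2 and Hub: 27 + 23 − 8 = 42
Cheapest insertion is between stop 1 and stop 3, adding 29.
New total = 36 + 29 = 65.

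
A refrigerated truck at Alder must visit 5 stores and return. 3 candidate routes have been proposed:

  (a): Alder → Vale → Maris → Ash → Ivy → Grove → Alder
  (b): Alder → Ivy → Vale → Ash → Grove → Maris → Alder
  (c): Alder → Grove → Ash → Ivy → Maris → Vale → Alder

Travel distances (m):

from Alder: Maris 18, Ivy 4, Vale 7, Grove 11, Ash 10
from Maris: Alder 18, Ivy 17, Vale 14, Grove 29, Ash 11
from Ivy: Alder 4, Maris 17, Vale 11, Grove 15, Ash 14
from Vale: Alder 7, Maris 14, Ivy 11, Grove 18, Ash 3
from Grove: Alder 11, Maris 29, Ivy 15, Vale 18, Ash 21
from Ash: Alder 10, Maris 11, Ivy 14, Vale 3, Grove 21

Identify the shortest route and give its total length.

(a): 7 + 14 + 11 + 14 + 15 + 11 = 72
(b): 4 + 11 + 3 + 21 + 29 + 18 = 86
(c): 11 + 21 + 14 + 17 + 14 + 7 = 84

Shortest is (a), total 72 m.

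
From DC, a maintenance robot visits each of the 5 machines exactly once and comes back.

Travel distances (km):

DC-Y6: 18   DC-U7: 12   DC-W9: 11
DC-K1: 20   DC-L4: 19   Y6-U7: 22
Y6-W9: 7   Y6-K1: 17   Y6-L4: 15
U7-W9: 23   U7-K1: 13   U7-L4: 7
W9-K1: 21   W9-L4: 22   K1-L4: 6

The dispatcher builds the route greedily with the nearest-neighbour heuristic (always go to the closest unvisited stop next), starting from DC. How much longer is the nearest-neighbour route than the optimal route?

DC: W9=11, U7=12, Y6=18, L4=19, K1=20 ⇒ W9
W9: Y6=7, K1=21, L4=22, U7=23 ⇒ Y6
Y6: L4=15, K1=17, U7=22 ⇒ L4
L4: K1=6, U7=7 ⇒ K1
K1: U7=13 ⇒ U7
NN route DC → W9 → Y6 → L4 → K1 → U7 → DC costs 64.
Optimal: DC → U7 → L4 → K1 → Y6 → W9 → DC costs 60 (by enumerating all 60 distinct tours).
Excess = 64 − 60 = 4.

4 km longer than the optimal tour.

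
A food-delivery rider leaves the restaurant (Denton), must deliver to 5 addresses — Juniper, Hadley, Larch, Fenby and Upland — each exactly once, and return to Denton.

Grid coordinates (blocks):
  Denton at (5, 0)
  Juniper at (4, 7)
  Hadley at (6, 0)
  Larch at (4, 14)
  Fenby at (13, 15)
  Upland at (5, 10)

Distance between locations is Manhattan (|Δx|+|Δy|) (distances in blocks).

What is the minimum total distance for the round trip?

50 blocks — the shortest possible round trip.

With 5 stops there are 5!/2 = 60 distinct round trips (a route and its reverse cost the same).
Denton - Juniper - Hadley - Larch - Fenby - Upland - Denton: 8+9+16+10+13+10 = 66
Denton - Juniper - Hadley - Larch - Upland - Fenby - Denton: 8+9+16+5+13+23 = 74
Denton - Juniper - Hadley - Fenby - Larch - Upland - Denton: 8+9+22+10+5+10 = 64
Denton - Juniper - Hadley - Fenby - Upland - Larch - Denton: 8+9+22+13+5+15 = 72
Denton - Juniper - Hadley - Upland - Larch - Fenby - Denton: 8+9+11+5+10+23 = 66
Denton - Juniper - Hadley - Upland - Fenby - Larch - Denton: 8+9+11+13+10+15 = 66
Denton - Juniper - Larch - Hadley - Fenby - Upland - Denton: 8+7+16+22+13+10 = 76
Denton - Juniper - Larch - Hadley - Upland - Fenby - Denton: 8+7+16+11+13+23 = 78
Denton - Juniper - Larch - Fenby - Hadley - Upland - Denton: 8+7+10+22+11+10 = 68
Denton - Juniper - Larch - Fenby - Upland - Hadley - Denton: 8+7+10+13+11+1 = 50
Denton - Juniper - Larch - Upland - Hadley - Fenby - Denton: 8+7+5+11+22+23 = 76
Denton - Juniper - Larch - Upland - Fenby - Hadley - Denton: 8+7+5+13+22+1 = 56
Denton - Juniper - Fenby - Hadley - Larch - Upland - Denton: 8+17+22+16+5+10 = 78
Denton - Juniper - Fenby - Hadley - Upland - Larch - Denton: 8+17+22+11+5+15 = 78
… (46 more)
The minimum is 50.
One optimal route: Denton → Juniper → Larch → Fenby → Upland → Hadley → Denton (or its reverse).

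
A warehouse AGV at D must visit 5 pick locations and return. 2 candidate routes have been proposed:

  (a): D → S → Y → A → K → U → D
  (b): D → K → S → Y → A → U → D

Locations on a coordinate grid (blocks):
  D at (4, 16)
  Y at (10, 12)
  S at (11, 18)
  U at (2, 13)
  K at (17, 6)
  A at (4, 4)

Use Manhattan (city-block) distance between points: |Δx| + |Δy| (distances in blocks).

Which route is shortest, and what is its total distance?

Shortest is (a), total 72 blocks.

(a): 9 + 7 + 14 + 15 + 22 + 5 = 72
(b): 23 + 18 + 7 + 14 + 11 + 5 = 78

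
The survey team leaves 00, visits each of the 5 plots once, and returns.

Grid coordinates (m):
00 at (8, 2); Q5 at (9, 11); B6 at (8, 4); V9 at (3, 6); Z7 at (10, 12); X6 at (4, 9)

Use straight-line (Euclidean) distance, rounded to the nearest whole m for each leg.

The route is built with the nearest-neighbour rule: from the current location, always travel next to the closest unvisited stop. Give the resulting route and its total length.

Nearest-neighbour total = 26 m; route 00 → B6 → V9 → X6 → Q5 → Z7 → 00.

From 00: distances to unvisited — B6=2, V9=6, X6=8, Q5=9, Z7=10. Nearest is B6 (2).
From B6: distances to unvisited — V9=5, X6=6, Q5=7, Z7=8. Nearest is V9 (5).
From V9: distances to unvisited — X6=3, Q5=8, Z7=9. Nearest is X6 (3).
From X6: distances to unvisited — Q5=5, Z7=7. Nearest is Q5 (5).
From Q5: distances to unvisited — Z7=1. Nearest is Z7 (1).
Return Z7→00: 10.
Total = 2 + 5 + 3 + 5 + 1 + 10 = 26.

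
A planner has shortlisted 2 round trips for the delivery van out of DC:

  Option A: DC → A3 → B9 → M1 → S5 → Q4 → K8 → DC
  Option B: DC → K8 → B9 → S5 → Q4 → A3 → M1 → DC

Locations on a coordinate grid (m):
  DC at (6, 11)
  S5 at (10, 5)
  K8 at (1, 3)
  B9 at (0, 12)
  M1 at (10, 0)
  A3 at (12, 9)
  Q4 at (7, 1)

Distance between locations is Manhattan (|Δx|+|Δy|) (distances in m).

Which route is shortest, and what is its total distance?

Option A: 8 + 15 + 22 + 5 + 7 + 8 + 13 = 78
Option B: 13 + 10 + 17 + 7 + 13 + 11 + 15 = 86

78 m — Option A is the shortest.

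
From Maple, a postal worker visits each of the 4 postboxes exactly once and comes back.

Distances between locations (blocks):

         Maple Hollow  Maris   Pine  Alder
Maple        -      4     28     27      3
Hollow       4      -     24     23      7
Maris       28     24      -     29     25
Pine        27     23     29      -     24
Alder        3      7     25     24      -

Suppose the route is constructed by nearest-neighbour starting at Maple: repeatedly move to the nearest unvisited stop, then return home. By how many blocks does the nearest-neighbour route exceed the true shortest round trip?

6 blocks longer than the optimal tour.

Maple: Alder=3, Hollow=4, Pine=27, Maris=28 ⇒ Alder
Alder: Hollow=7, Pine=24, Maris=25 ⇒ Hollow
Hollow: Pine=23, Maris=24 ⇒ Pine
Pine: Maris=29 ⇒ Maris
NN route Maple → Alder → Hollow → Pine → Maris → Maple costs 90.
Optimal: Maple → Hollow → Maris → Pine → Alder → Maple costs 84 (by enumerating all 12 distinct tours).
Excess = 90 − 84 = 6.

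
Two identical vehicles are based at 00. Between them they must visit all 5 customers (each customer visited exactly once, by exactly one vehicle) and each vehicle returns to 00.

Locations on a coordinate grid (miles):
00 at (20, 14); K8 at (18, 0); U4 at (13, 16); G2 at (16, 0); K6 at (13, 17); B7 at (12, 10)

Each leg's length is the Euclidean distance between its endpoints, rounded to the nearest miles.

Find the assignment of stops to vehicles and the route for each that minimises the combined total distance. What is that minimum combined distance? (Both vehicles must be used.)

52 miles — the smallest possible combined total.

There are 2^4 − 1 = 15 ways to divide the 5 stops into two non-empty groups. For each, the best each vehicle can do is its own shortest tour through its group:
  {K8} + {U4, G2, K6, B7}: 28 + 41 = 69
  {U4} + {K8, G2, K6, B7}: 14 + 42 = 56
  {K8, U4} + {G2, K6, B7}: 38 + 41 = 79
  {G2} + {K8, U4, K6, B7}: 30 + 41 = 71
  {K8, G2} + {U4, K6, B7}: 31 + 24 = 55
  {U4, G2} + {K8, K6, B7}: 38 + 41 = 79
  … (15 splits in total)
  {U4, K6} + {K8, G2, B7}: 16 + 36 = 52  ← best
Best: vehicle 1 00 → U4 → K6 → 00 = 16; vehicle 2 00 → K8 → G2 → B7 → 00 = 36; combined 52.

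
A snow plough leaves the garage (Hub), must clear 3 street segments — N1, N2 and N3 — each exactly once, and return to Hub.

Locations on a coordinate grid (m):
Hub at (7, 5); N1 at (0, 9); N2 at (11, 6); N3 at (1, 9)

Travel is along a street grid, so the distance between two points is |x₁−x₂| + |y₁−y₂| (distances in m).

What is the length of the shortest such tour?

There are 3 distinct closed tours to check (reversals are equivalent).
Hub→N1→N2→N3→Hub: 11+14+13+10 = 48
Hub→N1→N3→N2→Hub: 11+1+13+5 = 30
Hub→N2→N1→N3→Hub: 5+14+1+10 = 30
The minimum is 30.
One optimal route: Hub → N1 → N3 → N2 → Hub (or its reverse).

Shortest round trip = 30 m.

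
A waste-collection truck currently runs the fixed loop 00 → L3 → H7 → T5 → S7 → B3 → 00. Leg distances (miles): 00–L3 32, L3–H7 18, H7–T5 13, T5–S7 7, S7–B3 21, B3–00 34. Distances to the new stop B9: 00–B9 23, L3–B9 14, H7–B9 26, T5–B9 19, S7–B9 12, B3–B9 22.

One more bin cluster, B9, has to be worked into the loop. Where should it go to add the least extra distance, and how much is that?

Insertion cost between consecutive stops i–j is d(i,B9) + d(B9,j) − d(i,j):
  between 00 and L3: 23 + 14 − 32 = 5
  between L3 and H7: 14 + 26 − 18 = 22
  between H7 and T5: 26 + 19 − 13 = 32
  between T5 and S7: 19 + 12 − 7 = 24
  between S7 and B3: 12 + 22 − 21 = 13
  between B3 and 00: 22 + 23 − 34 = 11
Cheapest insertion is between 00 and L3, adding 5.
New total = 125 + 5 = 130.

Minimum extra distance: 5 miles, inserting B9 between 00 and L3.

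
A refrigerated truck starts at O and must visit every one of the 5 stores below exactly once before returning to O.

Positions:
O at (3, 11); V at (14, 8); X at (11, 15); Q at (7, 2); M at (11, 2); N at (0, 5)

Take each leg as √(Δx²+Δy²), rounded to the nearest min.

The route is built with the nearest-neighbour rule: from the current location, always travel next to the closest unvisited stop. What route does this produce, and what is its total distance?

From O: distances to unvisited — N=7, X=9, Q=10, V=11, M=12. Nearest is N (7).
From N: distances to unvisited — Q=8, M=11, V=14, X=15. Nearest is Q (8).
From Q: distances to unvisited — M=4, V=9, X=14. Nearest is M (4).
From M: distances to unvisited — V=7, X=13. Nearest is V (7).
From V: distances to unvisited — X=8. Nearest is X (8).
Return X→O: 9.
Total = 7 + 8 + 4 + 7 + 8 + 9 = 43.

43 min along O → N → Q → M → V → X → O.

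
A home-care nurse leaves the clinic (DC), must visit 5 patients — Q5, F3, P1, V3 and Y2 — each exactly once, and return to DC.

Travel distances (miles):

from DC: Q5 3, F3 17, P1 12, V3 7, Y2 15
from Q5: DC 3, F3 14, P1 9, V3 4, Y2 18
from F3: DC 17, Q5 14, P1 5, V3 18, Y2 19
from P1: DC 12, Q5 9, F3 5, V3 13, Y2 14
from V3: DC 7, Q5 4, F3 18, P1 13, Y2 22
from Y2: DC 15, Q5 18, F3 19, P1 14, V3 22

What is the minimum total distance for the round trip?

There are 60 distinct closed tours to check (reversals are equivalent).
DC→Q5→F3→P1→V3→Y2→DC: 3+14+5+13+22+15 = 72
DC→Q5→F3→P1→Y2→V3→DC: 3+14+5+14+22+7 = 65
DC→Q5→F3→V3→P1→Y2→DC: 3+14+18+13+14+15 = 77
DC→Q5→F3→V3→Y2→P1→DC: 3+14+18+22+14+12 = 83
DC→Q5→F3→Y2→P1→V3→DC: 3+14+19+14+13+7 = 70
DC→Q5→F3→Y2→V3→P1→DC: 3+14+19+22+13+12 = 83
DC→Q5→P1→F3→V3→Y2→DC: 3+9+5+18+22+15 = 72
DC→Q5→P1→F3→Y2→V3→DC: 3+9+5+19+22+7 = 65
DC→Q5→P1→V3→F3→Y2→DC: 3+9+13+18+19+15 = 77
DC→Q5→P1→V3→Y2→F3→DC: 3+9+13+22+19+17 = 83
DC→Q5→P1→Y2→F3→V3→DC: 3+9+14+19+18+7 = 70
DC→Q5→P1→Y2→V3→F3→DC: 3+9+14+22+18+17 = 83
DC→Q5→V3→F3→P1→Y2→DC: 3+4+18+5+14+15 = 59
DC→Q5→V3→F3→Y2→P1→DC: 3+4+18+19+14+12 = 70
… (46 more)
The minimum is 59.
One optimal route: DC → Q5 → V3 → F3 → P1 → Y2 → DC (or its reverse).

Shortest round trip = 59 miles.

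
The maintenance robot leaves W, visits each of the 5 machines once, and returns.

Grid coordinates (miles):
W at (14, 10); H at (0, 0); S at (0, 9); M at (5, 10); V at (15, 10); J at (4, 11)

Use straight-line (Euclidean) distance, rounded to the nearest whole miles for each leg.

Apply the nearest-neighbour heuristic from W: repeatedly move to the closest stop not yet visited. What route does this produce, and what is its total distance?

From W: distances to unvisited — V=1, M=9, J=10, S=14, H=17. Nearest is V (1).
From V: distances to unvisited — M=10, J=11, S=15, H=18. Nearest is M (10).
From M: distances to unvisited — J=1, S=5, H=11. Nearest is J (1).
From J: distances to unvisited — S=4, H=12. Nearest is S (4).
From S: distances to unvisited — H=9. Nearest is H (9).
Return H→W: 17.
Total = 1 + 10 + 1 + 4 + 9 + 17 = 42.

Nearest-neighbour total = 42 miles; route W → V → M → J → S → H → W.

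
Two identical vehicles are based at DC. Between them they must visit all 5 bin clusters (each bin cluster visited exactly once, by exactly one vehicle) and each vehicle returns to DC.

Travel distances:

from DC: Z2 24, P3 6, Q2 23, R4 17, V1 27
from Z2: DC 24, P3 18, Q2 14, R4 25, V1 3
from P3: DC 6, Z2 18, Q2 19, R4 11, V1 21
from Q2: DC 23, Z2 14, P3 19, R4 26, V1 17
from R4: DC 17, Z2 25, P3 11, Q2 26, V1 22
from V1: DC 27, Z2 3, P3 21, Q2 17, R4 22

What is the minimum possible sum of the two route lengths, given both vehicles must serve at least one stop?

There are 2^4 − 1 = 15 ways to divide the 5 stops into two non-empty groups. For each, the best each vehicle can do is its own shortest tour through its group:
  {Z2} + {P3, Q2, R4, V1}: 48 + 79 = 127
  {P3} + {Z2, Q2, R4, V1}: 12 + 79 = 91
  {Z2, P3} + {Q2, R4, V1}: 48 + 79 = 127
  {Q2} + {Z2, P3, R4, V1}: 46 + 66 = 112
  {Z2, Q2} + {P3, R4, V1}: 61 + 66 = 127
  {P3, Q2} + {Z2, R4, V1}: 48 + 66 = 114
  … (15 splits in total)
Best: vehicle 1 DC → P3 → DC = 12; vehicle 2 DC → Q2 → Z2 → V1 → R4 → DC = 79; combined 91.

91 — the smallest possible combined total.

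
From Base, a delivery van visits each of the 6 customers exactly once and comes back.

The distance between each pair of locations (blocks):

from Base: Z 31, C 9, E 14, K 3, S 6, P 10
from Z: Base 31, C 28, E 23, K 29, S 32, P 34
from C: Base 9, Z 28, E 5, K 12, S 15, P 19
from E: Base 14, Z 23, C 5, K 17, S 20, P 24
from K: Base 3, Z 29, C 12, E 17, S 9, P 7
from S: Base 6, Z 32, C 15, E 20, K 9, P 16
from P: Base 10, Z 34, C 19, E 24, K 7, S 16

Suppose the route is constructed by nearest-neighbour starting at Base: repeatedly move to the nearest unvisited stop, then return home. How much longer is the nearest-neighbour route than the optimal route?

Base: K=3, S=6, C=9, P=10, E=14, Z=31 ⇒ K
K: P=7, S=9, C=12, E=17, Z=29 ⇒ P
P: S=16, C=19, E=24, Z=34 ⇒ S
S: C=15, E=20, Z=32 ⇒ C
C: E=5, Z=28 ⇒ E
E: Z=23 ⇒ Z
NN route Base → K → P → S → C → E → Z → Base costs 100.
Optimal: Base → C → E → Z → P → K → S → Base costs 93 (by enumerating all 360 distinct tours).
Excess = 100 − 93 = 7.

The nearest-neighbour route is 7 blocks longer than optimal.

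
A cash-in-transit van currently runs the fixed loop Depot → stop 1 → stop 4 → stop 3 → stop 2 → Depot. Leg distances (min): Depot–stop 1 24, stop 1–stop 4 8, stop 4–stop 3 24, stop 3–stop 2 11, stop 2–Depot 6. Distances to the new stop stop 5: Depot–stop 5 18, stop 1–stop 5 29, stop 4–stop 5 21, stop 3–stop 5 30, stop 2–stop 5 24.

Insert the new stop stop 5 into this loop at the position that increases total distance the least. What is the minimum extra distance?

Minimum extra distance: 23 min, inserting stop 5 between Depot and stop 1.

Insertion cost between consecutive stops i–j is d(i,stop 5) + d(stop 5,j) − d(i,j):
  between Depot and stop 1: 18 + 29 − 24 = 23
  between stop 1 and stop 4: 29 + 21 − 8 = 42
  between stop 4 and stop 3: 21 + 30 − 24 = 27
  between stop 3 and stop 2: 30 + 24 − 11 = 43
  between stop 2 and Depot: 24 + 18 − 6 = 36
Cheapest insertion is between Depot and stop 1, adding 23.
New total = 73 + 23 = 96.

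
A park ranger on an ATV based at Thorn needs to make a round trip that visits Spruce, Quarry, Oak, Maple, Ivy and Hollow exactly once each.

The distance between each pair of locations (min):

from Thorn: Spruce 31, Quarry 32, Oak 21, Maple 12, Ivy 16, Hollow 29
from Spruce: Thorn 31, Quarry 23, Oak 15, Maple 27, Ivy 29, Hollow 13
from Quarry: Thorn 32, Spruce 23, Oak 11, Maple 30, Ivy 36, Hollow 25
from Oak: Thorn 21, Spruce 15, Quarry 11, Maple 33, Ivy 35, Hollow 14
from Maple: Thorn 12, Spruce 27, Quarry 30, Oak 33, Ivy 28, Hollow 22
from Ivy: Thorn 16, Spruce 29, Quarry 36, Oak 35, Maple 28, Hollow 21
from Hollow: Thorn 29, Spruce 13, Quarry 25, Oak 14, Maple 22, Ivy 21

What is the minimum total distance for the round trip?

Minimum total distance: 118 min.

There are 360 distinct closed tours to check (reversals are equivalent).
Thorn-Spruce-Quarry-Oak-Maple-Ivy-Hollow-Thorn: 31+23+11+33+28+21+29 = 176
Thorn-Spruce-Quarry-Oak-Maple-Hollow-Ivy-Thorn: 31+23+11+33+22+21+16 = 157
Thorn-Spruce-Quarry-Oak-Ivy-Maple-Hollow-Thorn: 31+23+11+35+28+22+29 = 179
Thorn-Spruce-Quarry-Oak-Ivy-Hollow-Maple-Thorn: 31+23+11+35+21+22+12 = 155
Thorn-Spruce-Quarry-Oak-Hollow-Maple-Ivy-Thorn: 31+23+11+14+22+28+16 = 145
Thorn-Spruce-Quarry-Oak-Hollow-Ivy-Maple-Thorn: 31+23+11+14+21+28+12 = 140
Thorn-Spruce-Quarry-Maple-Oak-Ivy-Hollow-Thorn: 31+23+30+33+35+21+29 = 202
Thorn-Spruce-Quarry-Maple-Oak-Hollow-Ivy-Thorn: 31+23+30+33+14+21+16 = 168
… (352 more)
Thorn-Maple-Quarry-Oak-Spruce-Hollow-Ivy-Thorn: 12+30+11+15+13+21+16 = 118  ← best
The minimum is 118.
One optimal route: Thorn → Maple → Quarry → Oak → Spruce → Hollow → Ivy → Thorn (or its reverse).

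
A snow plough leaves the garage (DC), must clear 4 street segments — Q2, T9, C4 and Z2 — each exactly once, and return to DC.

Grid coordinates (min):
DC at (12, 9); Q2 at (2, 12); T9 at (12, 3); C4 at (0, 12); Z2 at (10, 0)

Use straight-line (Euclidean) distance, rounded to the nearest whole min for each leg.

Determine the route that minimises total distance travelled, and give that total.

DC - Q2 - T9 - C4 - Z2 - DC: 10+13+15+16+9 = 63
DC - Q2 - T9 - Z2 - C4 - DC: 10+13+4+16+12 = 55
DC - Q2 - C4 - T9 - Z2 - DC: 10+2+15+4+9 = 40
DC - Q2 - C4 - Z2 - T9 - DC: 10+2+16+4+6 = 38
DC - Q2 - Z2 - T9 - C4 - DC: 10+14+4+15+12 = 55
DC - Q2 - Z2 - C4 - T9 - DC: 10+14+16+15+6 = 61
DC - T9 - Q2 - C4 - Z2 - DC: 6+13+2+16+9 = 46
DC - T9 - Q2 - Z2 - C4 - DC: 6+13+14+16+12 = 61
DC - T9 - C4 - Q2 - Z2 - DC: 6+15+2+14+9 = 46
DC - T9 - Z2 - Q2 - C4 - DC: 6+4+14+2+12 = 38
DC - C4 - Q2 - T9 - Z2 - DC: 12+2+13+4+9 = 40
DC - C4 - T9 - Q2 - Z2 - DC: 12+15+13+14+9 = 63
The minimum is 38.
One optimal route: DC → Q2 → C4 → Z2 → T9 → DC (or its reverse).

Shortest round trip = 38 min.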